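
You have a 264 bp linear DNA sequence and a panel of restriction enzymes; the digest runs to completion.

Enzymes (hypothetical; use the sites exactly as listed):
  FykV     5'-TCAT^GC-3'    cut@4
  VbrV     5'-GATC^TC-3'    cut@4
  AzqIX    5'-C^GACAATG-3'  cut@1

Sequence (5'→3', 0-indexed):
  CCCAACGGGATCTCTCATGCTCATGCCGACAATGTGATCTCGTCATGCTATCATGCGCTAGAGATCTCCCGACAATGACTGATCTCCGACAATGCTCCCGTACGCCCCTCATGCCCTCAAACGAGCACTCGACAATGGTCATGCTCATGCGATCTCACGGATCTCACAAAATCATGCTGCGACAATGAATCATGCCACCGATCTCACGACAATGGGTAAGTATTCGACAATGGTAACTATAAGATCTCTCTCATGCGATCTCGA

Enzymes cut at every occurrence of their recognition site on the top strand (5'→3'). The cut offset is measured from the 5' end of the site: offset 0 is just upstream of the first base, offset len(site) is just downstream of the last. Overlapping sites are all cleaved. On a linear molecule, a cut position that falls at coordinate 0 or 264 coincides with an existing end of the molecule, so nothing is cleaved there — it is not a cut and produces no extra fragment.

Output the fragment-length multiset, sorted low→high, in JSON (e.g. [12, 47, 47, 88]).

Per-enzyme occurrences:
  FykV (TCATGC, off=4): starts [14, 20, 42, 50, 108, 138, 144, 171, 189, 250] → cuts [18, 24, 46, 54, 112, 142, 148, 175, 193, 254]
  VbrV (GATCTC, off=4): starts [8, 35, 62, 80, 150, 159, 199, 242, 256] → cuts [12, 39, 66, 84, 154, 163, 203, 246, 260]
  AzqIX (CGACAATG, off=1): starts [26, 69, 86, 129, 179, 206, 224] → cuts [27, 70, 87, 130, 180, 207, 225]

Pooled cuts: [12, 18, 24, 27, 39, 46, 54, 66, 70, 84, 87, 112, 130, 142, 148, 154, 163, 175, 180, 193, 203, 207, 225, 246, 254, 260]

Fragment lengths:
  [0,12): 12 bp
  [12,18): 6 bp
  [18,24): 6 bp
  [24,27): 3 bp
  [27,39): 12 bp
  [39,46): 7 bp
  [46,54): 8 bp
  [54,66): 12 bp
  [66,70): 4 bp
  [70,84): 14 bp
  [84,87): 3 bp
  [87,112): 25 bp
  [112,130): 18 bp
  [130,142): 12 bp
  [142,148): 6 bp
  [148,154): 6 bp
  [154,163): 9 bp
  [163,175): 12 bp
  [175,180): 5 bp
  [180,193): 13 bp
  [193,203): 10 bp
  [203,207): 4 bp
  [207,225): 18 bp
  [225,246): 21 bp
  [246,254): 8 bp
  [254,260): 6 bp
  [260,264): 4 bp

[3,3,4,4,4,5,6,6,6,6,6,7,8,8,9,10,12,12,12,12,12,13,14,18,18,21,25]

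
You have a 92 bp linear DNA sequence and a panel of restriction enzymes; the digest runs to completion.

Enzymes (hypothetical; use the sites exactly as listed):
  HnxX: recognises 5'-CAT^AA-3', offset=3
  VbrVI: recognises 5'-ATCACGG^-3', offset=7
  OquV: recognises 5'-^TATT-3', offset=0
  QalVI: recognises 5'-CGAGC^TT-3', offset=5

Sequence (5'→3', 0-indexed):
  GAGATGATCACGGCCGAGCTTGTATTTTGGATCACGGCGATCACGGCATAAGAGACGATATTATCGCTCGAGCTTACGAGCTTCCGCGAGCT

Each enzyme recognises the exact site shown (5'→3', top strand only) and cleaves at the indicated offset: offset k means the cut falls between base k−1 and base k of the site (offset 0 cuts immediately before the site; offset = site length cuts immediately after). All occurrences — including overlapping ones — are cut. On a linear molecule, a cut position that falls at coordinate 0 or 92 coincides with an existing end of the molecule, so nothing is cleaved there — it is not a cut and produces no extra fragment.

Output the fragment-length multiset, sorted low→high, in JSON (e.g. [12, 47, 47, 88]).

Site scan:
  HnxX (CATAA, off=3): starts [46] → cuts [49]
  VbrVI (ATCACGG, off=7): starts [6, 30, 39] → cuts [13, 37, 46]
  OquV (TATT, off=0): starts [22, 58] → cuts [22, 58]
  QalVI (CGAGCTT, off=5): starts [14, 68, 76] → cuts [19, 73, 81]

All cut coordinates (distinct, sorted): [13, 19, 22, 37, 46, 49, 58, 73, 81]

Fragment lengths:
  [0,13): 13 bp
  [13,19): 6 bp
  [19,22): 3 bp
  [22,37): 15 bp
  [37,46): 9 bp
  [46,49): 3 bp
  [49,58): 9 bp
  [58,73): 15 bp
  [73,81): 8 bp
  [81,92): 11 bp

[3,3,6,8,9,9,11,13,15,15]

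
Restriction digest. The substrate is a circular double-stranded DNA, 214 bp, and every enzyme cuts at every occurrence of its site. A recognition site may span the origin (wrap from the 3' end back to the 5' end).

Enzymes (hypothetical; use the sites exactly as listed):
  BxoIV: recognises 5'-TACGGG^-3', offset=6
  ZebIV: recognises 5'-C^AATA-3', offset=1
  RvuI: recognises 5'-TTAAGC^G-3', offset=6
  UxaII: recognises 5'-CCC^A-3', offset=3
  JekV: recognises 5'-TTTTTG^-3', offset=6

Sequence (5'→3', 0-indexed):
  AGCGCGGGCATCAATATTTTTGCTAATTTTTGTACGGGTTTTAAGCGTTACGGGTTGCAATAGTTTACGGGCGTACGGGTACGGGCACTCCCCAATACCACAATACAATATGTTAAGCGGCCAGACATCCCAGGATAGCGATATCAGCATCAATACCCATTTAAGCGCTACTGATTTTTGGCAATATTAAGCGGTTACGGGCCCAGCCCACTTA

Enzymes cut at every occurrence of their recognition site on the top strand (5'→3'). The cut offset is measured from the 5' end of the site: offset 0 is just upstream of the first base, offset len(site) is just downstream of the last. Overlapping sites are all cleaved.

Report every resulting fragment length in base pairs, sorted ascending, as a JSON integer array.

[2,3,4,5,5,6,6,7,8,8,8,8,8,8,8,9,9,10,10,10,12,13,13,14,20]

Site scan:
  BxoIV (TACGGG, off=6): starts [32, 48, 65, 73, 79, 195] → cuts [38, 54, 71, 79, 85, 201]
  ZebIV (CAATA, off=1): starts [11, 57, 92, 100, 105, 150, 181] → cuts [12, 58, 93, 101, 106, 151, 182]
  RvuI (TTAAGCG, off=6): starts [40, 112, 160, 186, 211] → cuts [3, 46, 118, 166, 192]
  UxaII (CCCA, off=3): starts [90, 128, 155, 201, 206] → cuts [93, 131, 158, 204, 209]
  JekV (TTTTTG, off=6): starts [16, 26, 174] → cuts [22, 32, 180]

All cut coordinates (distinct, sorted): [3, 12, 22, 32, 38, 46, 54, 58, 71, 79, 85, 93, 101, 106, 118, 131, 151, 158, 166, 180, 182, 192, 201, 204, 209]

Fragment lengths:
  3→12: 9 bp
  12→22: 10 bp
  22→32: 10 bp
  32→38: 6 bp
  38→46: 8 bp
  46→54: 8 bp
  54→58: 4 bp
  58→71: 13 bp
  71→79: 8 bp
  79→85: 6 bp
  85→93: 8 bp
  93→101: 8 bp
  101→106: 5 bp
  106→118: 12 bp
  118→131: 13 bp
  131→151: 20 bp
  151→158: 7 bp
  158→166: 8 bp
  166→180: 14 bp
  180→182: 2 bp
  182→192: 10 bp
  192→201: 9 bp
  201→204: 3 bp
  204→209: 5 bp
  209→3 (wrap): 214-209+3 = 8 bp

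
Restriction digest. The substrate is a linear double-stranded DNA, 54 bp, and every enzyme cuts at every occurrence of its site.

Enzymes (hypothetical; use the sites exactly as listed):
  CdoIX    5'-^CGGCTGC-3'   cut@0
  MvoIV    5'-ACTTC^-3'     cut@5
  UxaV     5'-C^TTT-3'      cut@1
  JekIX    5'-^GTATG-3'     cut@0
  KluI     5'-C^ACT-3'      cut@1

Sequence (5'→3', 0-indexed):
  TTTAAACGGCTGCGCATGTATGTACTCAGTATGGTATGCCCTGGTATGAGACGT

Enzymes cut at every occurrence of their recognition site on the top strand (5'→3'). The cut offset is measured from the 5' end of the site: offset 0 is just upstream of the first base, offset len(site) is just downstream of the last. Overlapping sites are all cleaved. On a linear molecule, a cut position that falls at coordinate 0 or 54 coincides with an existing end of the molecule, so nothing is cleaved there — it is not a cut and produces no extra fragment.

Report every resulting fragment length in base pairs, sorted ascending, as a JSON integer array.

Scan for sites:
  CdoIX (CGGCTGC, off=0): starts [6] → cuts [6]
  MvoIV (ACTTC, off=5): no sites
  UxaV (CTTT, off=1): no sites
  JekIX (GTATG, off=0): starts [17, 28, 33, 43] → cuts [17, 28, 33, 43]
  KluI (CACT, off=1): no sites

All cut coordinates (distinct, sorted): [6, 17, 28, 33, 43]

Fragments:
  [0,6): 6 bp
  [6,17): 11 bp
  [17,28): 11 bp
  [28,33): 5 bp
  [33,43): 10 bp
  [43,54): 11 bp

[5,6,10,11,11,11]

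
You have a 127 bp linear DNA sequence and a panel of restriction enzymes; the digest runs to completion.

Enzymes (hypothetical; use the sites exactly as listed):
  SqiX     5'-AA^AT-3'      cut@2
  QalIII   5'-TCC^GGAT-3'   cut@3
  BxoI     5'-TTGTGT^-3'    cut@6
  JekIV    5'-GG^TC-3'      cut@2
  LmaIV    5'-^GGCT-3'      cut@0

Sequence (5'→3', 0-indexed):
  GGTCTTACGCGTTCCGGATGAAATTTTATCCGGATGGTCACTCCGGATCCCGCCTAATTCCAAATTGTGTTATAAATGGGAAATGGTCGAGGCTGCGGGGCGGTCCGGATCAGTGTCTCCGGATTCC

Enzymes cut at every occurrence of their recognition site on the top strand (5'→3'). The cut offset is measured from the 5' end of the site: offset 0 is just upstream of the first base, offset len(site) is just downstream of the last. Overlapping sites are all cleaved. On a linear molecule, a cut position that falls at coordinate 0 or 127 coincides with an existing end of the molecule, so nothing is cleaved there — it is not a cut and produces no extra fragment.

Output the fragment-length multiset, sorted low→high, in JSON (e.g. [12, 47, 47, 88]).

[2,3,4,4,5,6,7,7,7,7,7,9,13,13,14,19]

Per-enzyme occurrences:
  SqiX AAAT/2: at [20, 61, 73, 80] ⇒ [22, 63, 75, 82]
  QalIII TCCGGAT/3: at [12, 28, 41, 103, 117] ⇒ [15, 31, 44, 106, 120]
  BxoI TTGTGT/6: at [64] ⇒ [70]
  JekIV GGTC/2: at [0, 35, 84, 101] ⇒ [2, 37, 86, 103]
  LmaIV GGCT/0: at [90] ⇒ [90]

Pooled cuts: [2, 15, 22, 31, 37, 44, 63, 70, 75, 82, 86, 90, 103, 106, 120]

Fragment lengths:
  [0,2): 2 bp
  [2,15): 13 bp
  [15,22): 7 bp
  [22,31): 9 bp
  [31,37): 6 bp
  [37,44): 7 bp
  [44,63): 19 bp
  [63,70): 7 bp
  [70,75): 5 bp
  [75,82): 7 bp
  [82,86): 4 bp
  [86,90): 4 bp
  [90,103): 13 bp
  [103,106): 3 bp
  [106,120): 14 bp
  [120,127): 7 bp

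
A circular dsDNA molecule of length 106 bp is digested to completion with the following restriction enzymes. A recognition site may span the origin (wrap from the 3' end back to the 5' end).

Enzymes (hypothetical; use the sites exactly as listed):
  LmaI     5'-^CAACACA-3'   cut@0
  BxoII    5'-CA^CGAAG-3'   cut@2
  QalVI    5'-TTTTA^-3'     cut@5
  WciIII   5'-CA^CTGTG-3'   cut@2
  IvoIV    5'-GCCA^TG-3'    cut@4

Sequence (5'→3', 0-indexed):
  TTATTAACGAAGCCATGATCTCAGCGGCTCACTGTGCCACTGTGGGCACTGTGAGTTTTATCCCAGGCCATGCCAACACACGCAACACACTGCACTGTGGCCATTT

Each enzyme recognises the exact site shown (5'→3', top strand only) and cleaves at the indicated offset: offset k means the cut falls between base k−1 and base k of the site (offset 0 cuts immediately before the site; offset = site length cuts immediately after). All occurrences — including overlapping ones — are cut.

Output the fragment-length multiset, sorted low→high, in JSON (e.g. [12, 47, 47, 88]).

[3,8,9,9,10,12,12,12,15,16]

Site scan:
  LmaI CAACACA/0: at [73, 82] ⇒ [73, 82]
  BxoII (CACGAAG, off=2): no sites
  QalVI TTTTA/5: at [55, 104] ⇒ [3, 60]
  WciIII CACTGTG/2: at [29, 37, 46, 92] ⇒ [31, 39, 48, 94]
  IvoIV GCCATG/4: at [11, 66] ⇒ [15, 70]

Pooled cuts: [3, 15, 31, 39, 48, 60, 70, 73, 82, 94]

Fragment lengths:
  3→15: 12 bp
  15→31: 16 bp
  31→39: 8 bp
  39→48: 9 bp
  48→60: 12 bp
  60→70: 10 bp
  70→73: 3 bp
  73→82: 9 bp
  82→94: 12 bp
  94→3 (wrap): 106-94+3 = 15 bp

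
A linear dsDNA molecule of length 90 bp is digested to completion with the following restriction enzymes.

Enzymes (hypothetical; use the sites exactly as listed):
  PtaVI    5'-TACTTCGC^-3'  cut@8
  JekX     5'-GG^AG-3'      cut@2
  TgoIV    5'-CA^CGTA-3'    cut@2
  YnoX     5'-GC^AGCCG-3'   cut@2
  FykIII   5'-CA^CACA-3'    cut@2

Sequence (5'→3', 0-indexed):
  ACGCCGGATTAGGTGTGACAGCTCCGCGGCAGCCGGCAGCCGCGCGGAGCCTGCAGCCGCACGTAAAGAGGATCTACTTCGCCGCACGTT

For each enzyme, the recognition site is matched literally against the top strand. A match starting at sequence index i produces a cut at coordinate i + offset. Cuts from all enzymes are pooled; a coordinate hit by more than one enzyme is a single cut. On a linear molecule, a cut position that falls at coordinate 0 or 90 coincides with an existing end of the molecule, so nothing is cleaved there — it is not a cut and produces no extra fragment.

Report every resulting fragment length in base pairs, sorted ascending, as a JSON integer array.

[7,7,7,8,10,21,30]

Site scan:
  PtaVI TACTTCGC/8: at [74] ⇒ [82]
  JekX GGAG/2: at [45] ⇒ [47]
  TgoIV CACGTA/2: at [59] ⇒ [61]
  YnoX GCAGCCG/2: at [28, 35, 52] ⇒ [30, 37, 54]
  FykIII (CACACA, off=2): no sites

Pooled cuts: [30, 37, 47, 54, 61, 82]

Fragment lengths:
  [0,30): 30 bp
  [30,37): 7 bp
  [37,47): 10 bp
  [47,54): 7 bp
  [54,61): 7 bp
  [61,82): 21 bp
  [82,90): 8 bp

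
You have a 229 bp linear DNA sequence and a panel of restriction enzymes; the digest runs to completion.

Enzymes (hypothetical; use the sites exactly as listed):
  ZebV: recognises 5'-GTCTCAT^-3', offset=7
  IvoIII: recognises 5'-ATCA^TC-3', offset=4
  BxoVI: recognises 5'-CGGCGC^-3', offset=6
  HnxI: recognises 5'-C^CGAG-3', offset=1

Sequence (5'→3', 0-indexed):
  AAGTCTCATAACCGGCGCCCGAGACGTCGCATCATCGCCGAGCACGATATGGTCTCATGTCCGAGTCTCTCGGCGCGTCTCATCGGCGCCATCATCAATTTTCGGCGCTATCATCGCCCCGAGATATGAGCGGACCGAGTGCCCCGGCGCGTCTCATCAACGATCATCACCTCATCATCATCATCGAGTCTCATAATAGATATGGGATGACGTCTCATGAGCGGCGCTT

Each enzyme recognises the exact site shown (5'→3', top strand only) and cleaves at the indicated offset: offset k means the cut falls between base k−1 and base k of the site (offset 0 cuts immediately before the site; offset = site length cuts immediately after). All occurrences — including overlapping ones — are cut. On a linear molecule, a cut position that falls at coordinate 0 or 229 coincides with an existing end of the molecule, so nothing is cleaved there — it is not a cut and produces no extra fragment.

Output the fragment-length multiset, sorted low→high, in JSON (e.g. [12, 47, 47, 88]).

[1,2,3,3,3,4,5,5,6,6,7,7,9,9,9,9,11,11,14,15,15,15,16,20,24]

Per-enzyme occurrences:
  ZebV (GTCTCAT, off=7): starts [2, 51, 76, 150, 187, 211] → cuts [9, 58, 83, 157, 194, 218]
  IvoIII (ATCATC, off=4): starts [30, 90, 109, 162, 173, 176, 179] → cuts [34, 94, 113, 166, 177, 180, 183]
  BxoVI (CGGCGC, off=6): starts [12, 70, 83, 102, 144, 221] → cuts [18, 76, 89, 108, 150, 227]
  HnxI (CCGAG, off=1): starts [18, 37, 60, 118, 134] → cuts [19, 38, 61, 119, 135]

All cut coordinates (distinct, sorted): [9, 18, 19, 34, 38, 58, 61, 76, 83, 89, 94, 108, 113, 119, 135, 150, 157, 166, 177, 180, 183, 194, 218, 227]

Fragment lengths:
  [0,9): 9 bp
  [9,18): 9 bp
  [18,19): 1 bp
  [19,34): 15 bp
  [34,38): 4 bp
  [38,58): 20 bp
  [58,61): 3 bp
  [61,76): 15 bp
  [76,83): 7 bp
  [83,89): 6 bp
  [89,94): 5 bp
  [94,108): 14 bp
  [108,113): 5 bp
  [113,119): 6 bp
  [119,135): 16 bp
  [135,150): 15 bp
  [150,157): 7 bp
  [157,166): 9 bp
  [166,177): 11 bp
  [177,180): 3 bp
  [180,183): 3 bp
  [183,194): 11 bp
  [194,218): 24 bp
  [218,227): 9 bp
  [227,229): 2 bp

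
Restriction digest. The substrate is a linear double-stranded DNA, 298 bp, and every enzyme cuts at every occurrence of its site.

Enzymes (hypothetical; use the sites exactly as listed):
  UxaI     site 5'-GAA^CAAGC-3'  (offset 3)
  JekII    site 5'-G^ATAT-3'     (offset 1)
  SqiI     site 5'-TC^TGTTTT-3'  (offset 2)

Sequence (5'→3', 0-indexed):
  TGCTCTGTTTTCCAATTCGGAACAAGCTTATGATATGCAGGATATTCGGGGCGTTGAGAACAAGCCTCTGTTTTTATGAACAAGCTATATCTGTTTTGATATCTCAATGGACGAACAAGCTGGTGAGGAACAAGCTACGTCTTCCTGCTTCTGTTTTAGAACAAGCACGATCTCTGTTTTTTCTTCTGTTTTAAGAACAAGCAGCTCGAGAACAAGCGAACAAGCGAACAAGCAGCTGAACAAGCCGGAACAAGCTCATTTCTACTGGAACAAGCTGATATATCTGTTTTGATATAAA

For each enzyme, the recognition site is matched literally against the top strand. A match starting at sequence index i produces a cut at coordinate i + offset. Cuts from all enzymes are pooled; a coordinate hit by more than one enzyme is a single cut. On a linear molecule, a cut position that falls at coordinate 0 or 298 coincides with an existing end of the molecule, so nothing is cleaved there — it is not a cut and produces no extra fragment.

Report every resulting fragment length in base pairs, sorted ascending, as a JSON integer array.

Scan for sites:
  UxaI GAACAAGC/3: at [19, 57, 77, 112, 127, 158, 194, 209, 217, 225, 237, 247, 267] ⇒ [22, 60, 80, 115, 130, 161, 197, 212, 220, 228, 240, 250, 270]
  JekII GATAT/1: at [31, 40, 97, 276, 290] ⇒ [32, 41, 98, 277, 291]
  SqiI TCTGTTTT/2: at [3, 66, 89, 149, 172, 184, 282] ⇒ [5, 68, 91, 151, 174, 186, 284]

All cut coordinates (distinct, sorted): [5, 22, 32, 41, 60, 68, 80, 91, 98, 115, 130, 151, 161, 174, 186, 197, 212, 220, 228, 240, 250, 270, 277, 284, 291]

Fragment lengths:
  [0,5): 5 bp
  [5,22): 17 bp
  [22,32): 10 bp
  [32,41): 9 bp
  [41,60): 19 bp
  [60,68): 8 bp
  [68,80): 12 bp
  [80,91): 11 bp
  [91,98): 7 bp
  [98,115): 17 bp
  [115,130): 15 bp
  [130,151): 21 bp
  [151,161): 10 bp
  [161,174): 13 bp
  [174,186): 12 bp
  [186,197): 11 bp
  [197,212): 15 bp
  [212,220): 8 bp
  [220,228): 8 bp
  [228,240): 12 bp
  [240,250): 10 bp
  [250,270): 20 bp
  [270,277): 7 bp
  [277,284): 7 bp
  [284,291): 7 bp
  [291,298): 7 bp

[5,7,7,7,7,7,8,8,8,9,10,10,10,11,11,12,12,12,13,15,15,17,17,19,20,21]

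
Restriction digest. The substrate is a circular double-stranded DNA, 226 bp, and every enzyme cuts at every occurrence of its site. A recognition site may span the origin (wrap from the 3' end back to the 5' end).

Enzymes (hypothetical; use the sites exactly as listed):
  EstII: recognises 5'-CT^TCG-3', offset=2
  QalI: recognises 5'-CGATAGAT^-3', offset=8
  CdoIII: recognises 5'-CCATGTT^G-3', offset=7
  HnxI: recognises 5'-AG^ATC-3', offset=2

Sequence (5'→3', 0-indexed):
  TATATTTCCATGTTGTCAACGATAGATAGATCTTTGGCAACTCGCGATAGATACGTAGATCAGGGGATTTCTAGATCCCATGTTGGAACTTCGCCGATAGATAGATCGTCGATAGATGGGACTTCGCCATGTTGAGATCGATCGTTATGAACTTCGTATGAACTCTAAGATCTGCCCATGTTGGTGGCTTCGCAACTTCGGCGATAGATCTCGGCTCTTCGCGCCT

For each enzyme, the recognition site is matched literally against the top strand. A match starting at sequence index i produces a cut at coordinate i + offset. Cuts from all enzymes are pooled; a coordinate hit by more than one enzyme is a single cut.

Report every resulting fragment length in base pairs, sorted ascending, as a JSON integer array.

[2,2,2,3,6,6,6,7,8,9,10,10,10,12,13,13,13,16,16,17,22,23]

Scan for sites:
  EstII (CTTCG, off=2): starts [88, 121, 151, 187, 195, 216] → cuts [90, 123, 153, 189, 197, 218]
  QalI (CGATAGAT, off=8): starts [19, 44, 94, 109, 201] → cuts [27, 52, 102, 117, 209]
  CdoIII (CCATGTTG, off=7): starts [7, 77, 126, 175] → cuts [14, 84, 133, 182]
  HnxI (AGATC, off=2): starts [27, 56, 72, 102, 134, 167, 205] → cuts [29, 58, 74, 104, 136, 169, 207]

All cut coordinates (distinct, sorted): [14, 27, 29, 52, 58, 74, 84, 90, 102, 104, 117, 123, 133, 136, 153, 169, 182, 189, 197, 207, 209, 218]

Fragment lengths:
  14→27: 13 bp
  27→29: 2 bp
  29→52: 23 bp
  52→58: 6 bp
  58→74: 16 bp
  74→84: 10 bp
  84→90: 6 bp
  90→102: 12 bp
  102→104: 2 bp
  104→117: 13 bp
  117→123: 6 bp
  123→133: 10 bp
  133→136: 3 bp
  136→153: 17 bp
  153→169: 16 bp
  169→182: 13 bp
  182→189: 7 bp
  189→197: 8 bp
  197→207: 10 bp
  207→209: 2 bp
  209→218: 9 bp
  218→14 (wrap): 226-218+14 = 22 bp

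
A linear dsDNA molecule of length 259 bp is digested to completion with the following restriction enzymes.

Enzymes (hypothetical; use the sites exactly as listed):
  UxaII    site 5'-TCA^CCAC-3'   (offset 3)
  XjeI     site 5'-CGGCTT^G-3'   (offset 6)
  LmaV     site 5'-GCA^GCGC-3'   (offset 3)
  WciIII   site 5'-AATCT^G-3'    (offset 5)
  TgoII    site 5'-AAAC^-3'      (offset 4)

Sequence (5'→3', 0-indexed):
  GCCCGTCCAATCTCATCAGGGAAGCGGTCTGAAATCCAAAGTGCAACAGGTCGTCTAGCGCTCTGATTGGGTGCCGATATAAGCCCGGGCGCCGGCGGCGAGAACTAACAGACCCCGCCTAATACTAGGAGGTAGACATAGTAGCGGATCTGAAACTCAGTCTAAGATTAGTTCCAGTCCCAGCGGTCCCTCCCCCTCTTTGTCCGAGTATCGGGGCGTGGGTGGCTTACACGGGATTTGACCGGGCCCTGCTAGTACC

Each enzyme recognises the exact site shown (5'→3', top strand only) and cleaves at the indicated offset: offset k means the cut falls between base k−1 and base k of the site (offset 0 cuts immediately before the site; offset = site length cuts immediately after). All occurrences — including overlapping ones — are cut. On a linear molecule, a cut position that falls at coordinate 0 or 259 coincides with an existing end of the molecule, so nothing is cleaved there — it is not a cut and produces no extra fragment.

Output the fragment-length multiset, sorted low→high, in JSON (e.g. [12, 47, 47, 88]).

Site scan:
  UxaII (TCACCAC, off=3): no sites
  XjeI (CGGCTTG, off=6): no sites
  LmaV (GCAGCGC, off=3): no sites
  WciIII (AATCTG, off=5): no sites
  TgoII AAAC/4: at [152] ⇒ [156]

All cut coordinates (distinct, sorted): [156]

Fragment lengths:
  [0,156): 156 bp
  [156,259): 103 bp

[103,156]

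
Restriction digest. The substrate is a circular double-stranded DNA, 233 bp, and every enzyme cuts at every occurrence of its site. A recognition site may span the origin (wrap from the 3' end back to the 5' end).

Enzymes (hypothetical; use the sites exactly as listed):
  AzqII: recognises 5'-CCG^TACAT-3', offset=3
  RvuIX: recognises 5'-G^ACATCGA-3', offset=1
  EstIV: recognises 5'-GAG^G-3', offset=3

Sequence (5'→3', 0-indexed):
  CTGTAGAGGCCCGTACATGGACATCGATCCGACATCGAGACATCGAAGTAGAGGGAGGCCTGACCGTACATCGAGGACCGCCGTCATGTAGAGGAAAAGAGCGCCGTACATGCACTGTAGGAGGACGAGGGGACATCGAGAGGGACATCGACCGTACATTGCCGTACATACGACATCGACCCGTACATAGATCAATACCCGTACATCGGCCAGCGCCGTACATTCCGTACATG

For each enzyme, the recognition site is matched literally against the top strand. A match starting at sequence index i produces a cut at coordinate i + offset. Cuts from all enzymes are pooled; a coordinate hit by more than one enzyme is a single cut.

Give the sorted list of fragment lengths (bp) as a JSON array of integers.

Per-enzyme occurrences:
  AzqII (CCGTACAT, off=3): starts [10, 63, 103, 151, 161, 180, 198, 215, 224] → cuts [13, 66, 106, 154, 164, 183, 201, 218, 227]
  RvuIX (GACATCGA, off=1): starts [19, 30, 38, 131, 143, 171] → cuts [20, 31, 39, 132, 144, 172]
  EstIV (GAGG, off=3): starts [5, 50, 54, 72, 90, 120, 126, 139] → cuts [8, 53, 57, 75, 93, 123, 129, 142]

Pooled cuts: [8, 13, 20, 31, 39, 53, 57, 66, 75, 93, 106, 123, 129, 132, 142, 144, 154, 164, 172, 183, 201, 218, 227]

Fragment lengths:
  8→13: 5 bp
  13→20: 7 bp
  20→31: 11 bp
  31→39: 8 bp
  39→53: 14 bp
  53→57: 4 bp
  57→66: 9 bp
  66→75: 9 bp
  75→93: 18 bp
  93→106: 13 bp
  106→123: 17 bp
  123→129: 6 bp
  129→132: 3 bp
  132→142: 10 bp
  142→144: 2 bp
  144→154: 10 bp
  154→164: 10 bp
  164→172: 8 bp
  172→183: 11 bp
  183→201: 18 bp
  201→218: 17 bp
  218→227: 9 bp
  227→8 (wrap): 233-227+8 = 14 bp

[2,3,4,5,6,7,8,8,9,9,9,10,10,10,11,11,13,14,14,17,17,18,18]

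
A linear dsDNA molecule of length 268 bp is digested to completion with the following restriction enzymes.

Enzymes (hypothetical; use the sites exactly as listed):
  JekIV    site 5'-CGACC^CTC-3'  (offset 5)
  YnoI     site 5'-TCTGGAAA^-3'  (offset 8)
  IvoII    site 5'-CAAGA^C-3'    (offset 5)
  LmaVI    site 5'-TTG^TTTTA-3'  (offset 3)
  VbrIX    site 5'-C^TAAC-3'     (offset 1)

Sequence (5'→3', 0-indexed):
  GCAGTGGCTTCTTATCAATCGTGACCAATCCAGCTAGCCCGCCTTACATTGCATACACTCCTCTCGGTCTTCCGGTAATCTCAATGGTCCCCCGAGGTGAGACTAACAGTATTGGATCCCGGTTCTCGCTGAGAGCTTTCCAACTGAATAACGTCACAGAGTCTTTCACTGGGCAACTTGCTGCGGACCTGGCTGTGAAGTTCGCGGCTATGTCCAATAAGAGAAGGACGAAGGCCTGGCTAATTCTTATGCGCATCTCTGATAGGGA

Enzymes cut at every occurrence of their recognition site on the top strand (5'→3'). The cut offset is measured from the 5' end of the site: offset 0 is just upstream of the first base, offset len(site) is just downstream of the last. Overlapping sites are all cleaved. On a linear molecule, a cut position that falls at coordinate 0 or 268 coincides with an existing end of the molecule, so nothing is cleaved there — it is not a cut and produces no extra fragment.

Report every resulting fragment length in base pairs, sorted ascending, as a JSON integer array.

Site scan:
  JekIV (CGACCCTC, off=5): no sites
  YnoI (TCTGGAAA, off=8): no sites
  IvoII (CAAGAC, off=5): no sites
  LmaVI (TTGTTTTA, off=3): no sites
  VbrIX CTAAC/1: at [102] ⇒ [103]

All cut coordinates (distinct, sorted): [103]

Fragment lengths:
  [0,103): 103 bp
  [103,268): 165 bp

[103,165]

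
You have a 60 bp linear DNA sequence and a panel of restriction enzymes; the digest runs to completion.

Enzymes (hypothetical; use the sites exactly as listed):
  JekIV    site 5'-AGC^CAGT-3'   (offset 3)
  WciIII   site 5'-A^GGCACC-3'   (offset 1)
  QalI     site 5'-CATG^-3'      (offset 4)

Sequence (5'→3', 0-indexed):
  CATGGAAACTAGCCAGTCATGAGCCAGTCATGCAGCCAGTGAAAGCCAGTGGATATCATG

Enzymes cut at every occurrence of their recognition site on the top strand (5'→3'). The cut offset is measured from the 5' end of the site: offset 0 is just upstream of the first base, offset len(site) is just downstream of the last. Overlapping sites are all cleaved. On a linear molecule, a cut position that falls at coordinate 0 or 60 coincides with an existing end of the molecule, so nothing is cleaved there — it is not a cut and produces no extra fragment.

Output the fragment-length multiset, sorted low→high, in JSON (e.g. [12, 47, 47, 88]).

Per-enzyme occurrences:
  JekIV (AGCCAGT, off=3): starts [10, 21, 33, 43] → cuts [13, 24, 36, 46]
  WciIII (AGGCACC, off=1): no sites
  QalI (CATG, off=4): starts [0, 17, 28, 56] → cuts [4, 21, 32] (position 60 is a terminus of the linear molecule — no cut)

Pooled cuts: [4, 13, 21, 24, 32, 36, 46]

Fragment lengths:
  [0,4): 4 bp
  [4,13): 9 bp
  [13,21): 8 bp
  [21,24): 3 bp
  [24,32): 8 bp
  [32,36): 4 bp
  [36,46): 10 bp
  [46,60): 14 bp

[3,4,4,8,8,9,10,14]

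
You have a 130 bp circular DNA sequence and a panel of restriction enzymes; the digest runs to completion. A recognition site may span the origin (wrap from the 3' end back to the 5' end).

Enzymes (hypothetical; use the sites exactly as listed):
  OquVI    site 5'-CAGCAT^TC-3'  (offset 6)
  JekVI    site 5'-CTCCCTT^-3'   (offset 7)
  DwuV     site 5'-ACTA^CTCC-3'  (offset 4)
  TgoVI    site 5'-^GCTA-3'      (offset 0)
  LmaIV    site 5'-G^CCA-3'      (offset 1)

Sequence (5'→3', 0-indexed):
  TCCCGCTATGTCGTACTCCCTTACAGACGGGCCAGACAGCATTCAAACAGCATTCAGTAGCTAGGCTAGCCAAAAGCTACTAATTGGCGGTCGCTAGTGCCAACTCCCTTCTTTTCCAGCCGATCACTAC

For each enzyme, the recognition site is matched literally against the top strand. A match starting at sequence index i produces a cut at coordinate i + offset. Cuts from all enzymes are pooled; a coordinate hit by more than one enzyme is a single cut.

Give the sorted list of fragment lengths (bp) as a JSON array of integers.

Site scan:
  OquVI CAGCATTC/6: at [36, 47] ⇒ [42, 53]
  JekVI CTCCCTT/7: at [15, 103] ⇒ [22, 110]
  DwuV ACTACTCC/4: at [125] ⇒ [129]
  TgoVI GCTA/0: at [4, 59, 64, 75, 92] ⇒ [4, 59, 64, 75, 92]
  LmaIV GCCA/1: at [30, 68, 98] ⇒ [31, 69, 99]

All cut coordinates (distinct, sorted): [4, 22, 31, 42, 53, 59, 64, 69, 75, 92, 99, 110, 129]

Fragment lengths:
  4→22: 18 bp
  22→31: 9 bp
  31→42: 11 bp
  42→53: 11 bp
  53→59: 6 bp
  59→64: 5 bp
  64→69: 5 bp
  69→75: 6 bp
  75→92: 17 bp
  92→99: 7 bp
  99→110: 11 bp
  110→129: 19 bp
  129→4 (wrap): 130-129+4 = 5 bp

[5,5,5,6,6,7,9,11,11,11,17,18,19]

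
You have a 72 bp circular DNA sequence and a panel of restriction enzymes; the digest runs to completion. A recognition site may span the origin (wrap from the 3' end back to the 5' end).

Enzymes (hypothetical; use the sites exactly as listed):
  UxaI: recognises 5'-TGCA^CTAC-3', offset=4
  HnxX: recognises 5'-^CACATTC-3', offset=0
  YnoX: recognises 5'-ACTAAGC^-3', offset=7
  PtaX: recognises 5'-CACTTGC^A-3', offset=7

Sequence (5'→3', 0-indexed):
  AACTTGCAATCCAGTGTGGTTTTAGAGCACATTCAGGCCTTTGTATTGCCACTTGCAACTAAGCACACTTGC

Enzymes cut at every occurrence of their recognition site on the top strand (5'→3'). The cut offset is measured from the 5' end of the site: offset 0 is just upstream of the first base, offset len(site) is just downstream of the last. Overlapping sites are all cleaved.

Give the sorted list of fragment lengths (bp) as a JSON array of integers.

[8,8,27,29]

Site scan:
  UxaI (TGCACTAC, off=4): no sites
  HnxX (CACATTC, off=0): starts [27] → cuts [27]
  YnoX (ACTAAGC, off=7): starts [57] → cuts [64]
  PtaX (CACTTGCA, off=7): starts [49, 65] → cuts [0, 56]

Pooled cuts: [0, 27, 56, 64]

Fragments:
  0→27: 27 bp
  27→56: 29 bp
  56→64: 8 bp
  64→0 (wrap): 72-64+0 = 8 bp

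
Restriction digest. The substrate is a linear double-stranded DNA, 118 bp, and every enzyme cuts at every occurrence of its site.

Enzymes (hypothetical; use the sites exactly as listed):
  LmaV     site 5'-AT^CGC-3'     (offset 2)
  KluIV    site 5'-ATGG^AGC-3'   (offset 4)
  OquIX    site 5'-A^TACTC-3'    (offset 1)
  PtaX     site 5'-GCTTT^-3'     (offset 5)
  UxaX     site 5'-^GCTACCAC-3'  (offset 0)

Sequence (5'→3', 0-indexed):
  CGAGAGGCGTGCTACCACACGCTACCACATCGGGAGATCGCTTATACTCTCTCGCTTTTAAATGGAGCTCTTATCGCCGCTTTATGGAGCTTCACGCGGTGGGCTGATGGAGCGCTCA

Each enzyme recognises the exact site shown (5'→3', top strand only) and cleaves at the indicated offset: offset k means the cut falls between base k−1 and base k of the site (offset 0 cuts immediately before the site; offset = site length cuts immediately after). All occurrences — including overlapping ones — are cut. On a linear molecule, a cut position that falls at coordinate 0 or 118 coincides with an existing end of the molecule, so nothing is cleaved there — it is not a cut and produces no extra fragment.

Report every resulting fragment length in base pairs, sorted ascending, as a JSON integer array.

[4,6,7,8,9,9,10,10,14,18,23]

Per-enzyme occurrences:
  LmaV ATCGC/2: at [36, 72] ⇒ [38, 74]
  KluIV ATGGAGC/4: at [61, 83, 106] ⇒ [65, 87, 110]
  OquIX ATACTC/1: at [43] ⇒ [44]
  PtaX GCTTT/5: at [53, 78] ⇒ [58, 83]
  UxaX GCTACCAC/0: at [10, 20] ⇒ [10, 20]

Pooled cuts: [10, 20, 38, 44, 58, 65, 74, 83, 87, 110]

Fragments:
  [0,10): 10 bp
  [10,20): 10 bp
  [20,38): 18 bp
  [38,44): 6 bp
  [44,58): 14 bp
  [58,65): 7 bp
  [65,74): 9 bp
  [74,83): 9 bp
  [83,87): 4 bp
  [87,110): 23 bp
  [110,118): 8 bp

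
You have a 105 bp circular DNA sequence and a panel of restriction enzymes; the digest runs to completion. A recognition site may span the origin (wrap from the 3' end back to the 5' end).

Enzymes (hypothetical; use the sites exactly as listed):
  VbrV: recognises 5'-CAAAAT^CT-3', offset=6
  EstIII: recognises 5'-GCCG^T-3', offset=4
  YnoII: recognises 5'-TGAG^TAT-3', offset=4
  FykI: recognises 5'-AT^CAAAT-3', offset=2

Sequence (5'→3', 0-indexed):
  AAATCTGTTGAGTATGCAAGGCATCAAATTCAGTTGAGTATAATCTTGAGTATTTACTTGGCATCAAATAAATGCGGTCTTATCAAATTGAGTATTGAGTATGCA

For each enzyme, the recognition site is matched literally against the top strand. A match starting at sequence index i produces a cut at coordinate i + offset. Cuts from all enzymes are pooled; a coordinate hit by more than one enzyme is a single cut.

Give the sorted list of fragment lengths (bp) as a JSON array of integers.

[7,8,9,10,12,12,14,14,19]

Per-enzyme occurrences:
  VbrV (CAAAATCT, off=6): starts [103] → cuts [4]
  EstIII (GCCGT, off=4): no sites
  YnoII (TGAGTAT, off=4): starts [8, 34, 46, 88, 95] → cuts [12, 38, 50, 92, 99]
  FykI (ATCAAAT, off=2): starts [22, 62, 81] → cuts [24, 64, 83]

Pooled cuts: [4, 12, 24, 38, 50, 64, 83, 92, 99]

Fragment lengths:
  4→12: 8 bp
  12→24: 12 bp
  24→38: 14 bp
  38→50: 12 bp
  50→64: 14 bp
  64→83: 19 bp
  83→92: 9 bp
  92→99: 7 bp
  99→4 (wrap): 105-99+4 = 10 bp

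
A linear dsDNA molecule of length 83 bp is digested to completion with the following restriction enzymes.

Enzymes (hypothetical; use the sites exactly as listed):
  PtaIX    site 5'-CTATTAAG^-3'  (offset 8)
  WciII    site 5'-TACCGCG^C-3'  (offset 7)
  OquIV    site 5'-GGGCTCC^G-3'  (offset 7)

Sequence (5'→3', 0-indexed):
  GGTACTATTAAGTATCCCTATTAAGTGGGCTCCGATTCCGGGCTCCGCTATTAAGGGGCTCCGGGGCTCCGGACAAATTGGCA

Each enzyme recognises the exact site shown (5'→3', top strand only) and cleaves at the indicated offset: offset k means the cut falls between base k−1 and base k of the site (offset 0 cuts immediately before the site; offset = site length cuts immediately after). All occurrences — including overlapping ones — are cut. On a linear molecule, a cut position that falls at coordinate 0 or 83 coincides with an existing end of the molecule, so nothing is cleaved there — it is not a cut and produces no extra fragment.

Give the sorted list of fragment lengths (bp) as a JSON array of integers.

[7,8,8,9,12,13,13,13]

Per-enzyme occurrences:
  PtaIX (CTATTAAG, off=8): starts [4, 17, 47] → cuts [12, 25, 55]
  WciII (TACCGCGC, off=7): no sites
  OquIV (GGGCTCCG, off=7): starts [26, 39, 55, 63] → cuts [33, 46, 62, 70]

Pooled cuts: [12, 25, 33, 46, 55, 62, 70]

Fragment lengths:
  [0,12): 12 bp
  [12,25): 13 bp
  [25,33): 8 bp
  [33,46): 13 bp
  [46,55): 9 bp
  [55,62): 7 bp
  [62,70): 8 bp
  [70,83): 13 bp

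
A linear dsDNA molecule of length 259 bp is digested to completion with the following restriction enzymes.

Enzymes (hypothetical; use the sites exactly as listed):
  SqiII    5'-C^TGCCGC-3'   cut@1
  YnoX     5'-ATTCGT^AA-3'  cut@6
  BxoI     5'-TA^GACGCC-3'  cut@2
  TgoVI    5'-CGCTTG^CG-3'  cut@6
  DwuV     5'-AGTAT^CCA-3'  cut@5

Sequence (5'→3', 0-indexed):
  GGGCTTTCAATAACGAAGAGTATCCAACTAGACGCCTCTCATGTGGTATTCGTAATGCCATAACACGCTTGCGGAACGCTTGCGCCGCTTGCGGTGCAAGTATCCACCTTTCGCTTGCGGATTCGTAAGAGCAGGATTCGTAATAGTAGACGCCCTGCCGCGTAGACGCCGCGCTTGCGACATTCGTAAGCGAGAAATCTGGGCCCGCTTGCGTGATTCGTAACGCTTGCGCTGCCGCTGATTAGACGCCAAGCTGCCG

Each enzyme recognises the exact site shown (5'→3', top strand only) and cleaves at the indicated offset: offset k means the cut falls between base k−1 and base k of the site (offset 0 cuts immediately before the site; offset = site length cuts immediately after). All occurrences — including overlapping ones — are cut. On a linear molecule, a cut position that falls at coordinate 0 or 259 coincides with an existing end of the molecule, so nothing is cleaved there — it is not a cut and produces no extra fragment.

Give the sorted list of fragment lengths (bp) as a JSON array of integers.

[3,7,7,7,8,9,9,9,10,10,11,12,12,13,14,15,15,18,23,23,24]

Per-enzyme occurrences:
  SqiII (CTGCCGC, off=1): starts [154, 231] → cuts [155, 232]
  YnoX (ATTCGTAA, off=6): starts [47, 120, 135, 181, 215] → cuts [53, 126, 141, 187, 221]
  BxoI (TAGACGCC, off=2): starts [28, 146, 162, 242] → cuts [30, 148, 164, 244]
  TgoVI (CGCTTGCG, off=6): starts [65, 76, 85, 111, 171, 205, 223] → cuts [71, 82, 91, 117, 177, 211, 229]
  DwuV (AGTATCCA, off=5): starts [18, 98] → cuts [23, 103]

Pooled cuts: [23, 30, 53, 71, 82, 91, 103, 117, 126, 141, 148, 155, 164, 177, 187, 211, 221, 229, 232, 244]

Fragments:
  [0,23): 23 bp
  [23,30): 7 bp
  [30,53): 23 bp
  [53,71): 18 bp
  [71,82): 11 bp
  [82,91): 9 bp
  [91,103): 12 bp
  [103,117): 14 bp
  [117,126): 9 bp
  [126,141): 15 bp
  [141,148): 7 bp
  [148,155): 7 bp
  [155,164): 9 bp
  [164,177): 13 bp
  [177,187): 10 bp
  [187,211): 24 bp
  [211,221): 10 bp
  [221,229): 8 bp
  [229,232): 3 bp
  [232,244): 12 bp
  [244,259): 15 bp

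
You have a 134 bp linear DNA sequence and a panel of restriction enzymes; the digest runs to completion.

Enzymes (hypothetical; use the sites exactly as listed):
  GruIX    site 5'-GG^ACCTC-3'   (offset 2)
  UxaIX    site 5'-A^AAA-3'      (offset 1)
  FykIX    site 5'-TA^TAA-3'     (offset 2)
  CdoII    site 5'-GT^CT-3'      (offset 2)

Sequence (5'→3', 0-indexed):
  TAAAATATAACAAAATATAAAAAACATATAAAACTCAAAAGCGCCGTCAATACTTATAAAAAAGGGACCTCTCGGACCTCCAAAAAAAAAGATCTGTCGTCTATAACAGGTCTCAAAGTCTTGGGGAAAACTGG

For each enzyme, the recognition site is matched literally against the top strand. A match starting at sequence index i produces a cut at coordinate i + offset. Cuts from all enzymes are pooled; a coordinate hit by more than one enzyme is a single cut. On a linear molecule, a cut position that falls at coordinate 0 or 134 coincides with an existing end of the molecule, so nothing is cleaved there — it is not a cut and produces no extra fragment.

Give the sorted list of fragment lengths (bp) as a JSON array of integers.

[1,1,1,1,1,1,1,1,1,2,2,2,2,3,5,5,5,6,7,7,7,7,8,8,8,9,13,19]

Scan for sites:
  GruIX GGACCTC/2: at [64, 73] ⇒ [66, 75]
  UxaIX AAAA/1: at [1, 11, 18, 19, 20, 29, 36, 57, 58, 59, 81, 82, 83, 84, 85, 86, 126] ⇒ [2, 12, 19, 20, 21, 30, 37, 58, 59, 60, 82, 83, 84, 85, 86, 87, 127]
  FykIX TATAA/2: at [5, 15, 26, 54, 101] ⇒ [7, 17, 28, 56, 103]
  CdoII GTCT/2: at [98, 109, 117] ⇒ [100, 111, 119]

All cut coordinates (distinct, sorted): [2, 7, 12, 17, 19, 20, 21, 28, 30, 37, 56, 58, 59, 60, 66, 75, 82, 83, 84, 85, 86, 87, 100, 103, 111, 119, 127]

Fragments:
  [0,2): 2 bp
  [2,7): 5 bp
  [7,12): 5 bp
  [12,17): 5 bp
  [17,19): 2 bp
  [19,20): 1 bp
  [20,21): 1 bp
  [21,28): 7 bp
  [28,30): 2 bp
  [30,37): 7 bp
  [37,56): 19 bp
  [56,58): 2 bp
  [58,59): 1 bp
  [59,60): 1 bp
  [60,66): 6 bp
  [66,75): 9 bp
  [75,82): 7 bp
  [82,83): 1 bp
  [83,84): 1 bp
  [84,85): 1 bp
  [85,86): 1 bp
  [86,87): 1 bp
  [87,100): 13 bp
  [100,103): 3 bp
  [103,111): 8 bp
  [111,119): 8 bp
  [119,127): 8 bp
  [127,134): 7 bp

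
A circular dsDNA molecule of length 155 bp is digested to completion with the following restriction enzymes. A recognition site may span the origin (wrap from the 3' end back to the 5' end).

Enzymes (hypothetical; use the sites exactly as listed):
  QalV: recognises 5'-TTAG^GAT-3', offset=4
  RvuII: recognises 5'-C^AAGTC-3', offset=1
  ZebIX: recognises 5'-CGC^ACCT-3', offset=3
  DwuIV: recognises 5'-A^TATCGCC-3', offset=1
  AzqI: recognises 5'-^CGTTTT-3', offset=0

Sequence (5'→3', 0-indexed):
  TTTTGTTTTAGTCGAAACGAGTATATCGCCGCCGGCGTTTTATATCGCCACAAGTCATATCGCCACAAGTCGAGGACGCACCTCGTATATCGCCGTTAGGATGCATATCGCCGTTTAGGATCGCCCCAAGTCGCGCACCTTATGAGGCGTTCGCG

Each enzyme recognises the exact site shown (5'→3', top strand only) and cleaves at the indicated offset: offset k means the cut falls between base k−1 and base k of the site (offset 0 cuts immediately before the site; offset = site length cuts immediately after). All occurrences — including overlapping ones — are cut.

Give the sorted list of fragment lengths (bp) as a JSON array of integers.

Site scan:
  QalV (TTAGGAT, off=4): starts [95, 114] → cuts [99, 118]
  RvuII (CAAGTC, off=1): starts [50, 65, 126] → cuts [51, 66, 127]
  ZebIX (CGCACCT, off=3): starts [76, 133] → cuts [79, 136]
  DwuIV (ATATCGCC, off=1): starts [22, 41, 56, 86, 104] → cuts [23, 42, 57, 87, 105]
  AzqI (CGTTTT, off=0): starts [35, 153] → cuts [35, 153]

All cut coordinates (distinct, sorted): [23, 35, 42, 51, 57, 66, 79, 87, 99, 105, 118, 127, 136, 153]

Fragment lengths:
  23→35: 12 bp
  35→42: 7 bp
  42→51: 9 bp
  51→57: 6 bp
  57→66: 9 bp
  66→79: 13 bp
  79→87: 8 bp
  87→99: 12 bp
  99→105: 6 bp
  105→118: 13 bp
  118→127: 9 bp
  127→136: 9 bp
  136→153: 17 bp
  153→23 (wrap): 155-153+23 = 25 bp

[6,6,7,8,9,9,9,9,12,12,13,13,17,25]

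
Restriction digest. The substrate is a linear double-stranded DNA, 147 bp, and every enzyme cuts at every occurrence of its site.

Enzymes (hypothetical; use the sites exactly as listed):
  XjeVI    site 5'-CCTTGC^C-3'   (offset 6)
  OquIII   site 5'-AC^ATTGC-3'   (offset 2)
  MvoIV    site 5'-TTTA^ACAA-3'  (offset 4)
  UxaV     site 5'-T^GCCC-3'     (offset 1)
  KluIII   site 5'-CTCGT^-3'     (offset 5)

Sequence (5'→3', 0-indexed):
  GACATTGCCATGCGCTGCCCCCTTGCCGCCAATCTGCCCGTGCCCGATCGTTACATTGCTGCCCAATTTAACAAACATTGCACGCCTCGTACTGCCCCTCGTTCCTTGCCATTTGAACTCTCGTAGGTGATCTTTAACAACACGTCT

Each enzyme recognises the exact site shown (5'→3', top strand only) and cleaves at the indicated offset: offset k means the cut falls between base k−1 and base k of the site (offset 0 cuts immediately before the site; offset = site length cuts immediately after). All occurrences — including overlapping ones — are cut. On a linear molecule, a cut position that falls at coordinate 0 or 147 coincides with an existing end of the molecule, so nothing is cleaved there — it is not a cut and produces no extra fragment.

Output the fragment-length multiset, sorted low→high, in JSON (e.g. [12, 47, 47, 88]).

[3,3,6,6,6,7,9,9,10,10,11,12,13,13,14,15]

Scan for sites:
  XjeVI CCTTGCC/6: at [20, 103] ⇒ [26, 109]
  OquIII ACATTGC/2: at [1, 52, 74] ⇒ [3, 54, 76]
  MvoIV TTTAACAA/4: at [66, 132] ⇒ [70, 136]
  UxaV TGCCC/1: at [15, 34, 40, 59, 92] ⇒ [16, 35, 41, 60, 93]
  KluIII CTCGT/5: at [85, 97, 119] ⇒ [90, 102, 124]

Pooled cuts: [3, 16, 26, 35, 41, 54, 60, 70, 76, 90, 93, 102, 109, 124, 136]

Fragment lengths:
  [0,3): 3 bp
  [3,16): 13 bp
  [16,26): 10 bp
  [26,35): 9 bp
  [35,41): 6 bp
  [41,54): 13 bp
  [54,60): 6 bp
  [60,70): 10 bp
  [70,76): 6 bp
  [76,90): 14 bp
  [90,93): 3 bp
  [93,102): 9 bp
  [102,109): 7 bp
  [109,124): 15 bp
  [124,136): 12 bp
  [136,147): 11 bp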